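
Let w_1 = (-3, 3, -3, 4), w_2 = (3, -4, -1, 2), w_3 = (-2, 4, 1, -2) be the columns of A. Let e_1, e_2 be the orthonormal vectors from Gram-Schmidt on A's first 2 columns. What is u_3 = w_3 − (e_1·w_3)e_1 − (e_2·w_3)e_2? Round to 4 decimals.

u_3 = (0.5992, 0.4840, -0.0681, 0.0353)

w_1 = (-3, 3, -3, 4); ‖w_1‖ = 6.5574, so e_1 = (-0.4575, 0.4575, -0.4575, 0.6100).
e_1·w_2 = (-0.4575)·3 + 0.4575·(-4) + (-0.4575)·(-1) + 0.6100·2 = -1.5250.
u_2 = w_2 + 1.5250·e_1 = (2.3023, -3.3023, -1.6977, 2.9302).
‖u_2‖ = 5.2606, so e_2 = (0.4377, -0.6277, -0.3227, 0.5570).
e_1·w_3 = (-0.4575)·(-2) + 0.4575·4 + (-0.4575)·1 + 0.6100·(-2) = 1.0675; e_2·w_3 = 0.4377·(-2) + (-0.6277)·4 + (-0.3227)·1 + 0.5570·(-2) = -4.8230.
u_3 = w_3 − 1.0675·e_1 + 4.8230·e_2 = (0.5992, 0.4840, -0.0681, 0.0353).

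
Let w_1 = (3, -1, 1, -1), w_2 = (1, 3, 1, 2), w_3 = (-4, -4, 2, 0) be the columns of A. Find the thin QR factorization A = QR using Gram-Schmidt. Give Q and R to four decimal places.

Q = [[0.8660, 0.3236, -0.2955], [-0.2887, 0.7552, -0.3829], [0.2887, 0.2805, 0.8172], [-0.2887, 0.4963, 0.3135]], R = [[3.4641, -0.2887, -1.7321], [0.0000, 3.8622, -3.7543], [0.0000, 0.0000, 4.3480]]

q_1 = w_1/‖w_1‖ = (3, -1, 1, -1)/3.4641 = (0.8660, -0.2887, 0.2887, -0.2887).
r_{12} = q_1·w_2 = -0.2887.
u_2 = w_2 + 0.2887·q_1 = (1.2500, 2.9167, 1.0833, 1.9167).
‖u_2‖ = 3.8622, so q_2 = (0.3236, 0.7552, 0.2805, 0.4963).
r_{13} = q_1·w_3 = -1.7321; r_{23} = q_2·w_3 = -3.7543.
u_3 = w_3 + 1.7321·q_1 + 3.7543·q_2 = (-1.2849, -1.6648, 3.5531, 1.3631).
‖u_3‖ = 4.3480, so q_3 = (-0.2955, -0.3829, 0.8172, 0.3135).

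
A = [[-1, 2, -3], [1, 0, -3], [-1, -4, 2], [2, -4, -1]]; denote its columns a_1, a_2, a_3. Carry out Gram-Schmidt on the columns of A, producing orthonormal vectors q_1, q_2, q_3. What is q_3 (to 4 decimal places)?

q_3 = (-0.7972, -0.5331, -0.1777, -0.2209)

a_1 = (-1, 1, -1, 2); ‖a_1‖ = 2.6458, so q_1 = (-0.3780, 0.3780, -0.3780, 0.7559).
q_1·a_2 = (-0.3780)·2 + 0.3780·0 + (-0.3780)·(-4) + 0.7559·(-4) = -2.2678.
u_2 = a_2 + 2.2678·q_1 = (1.1429, 0.8571, -4.8571, -2.2857).
‖u_2‖ = 5.5549, so q_2 = (0.2057, 0.1543, -0.8744, -0.4115).
q_1·a_3 = (-0.3780)·(-3) + 0.3780·(-3) + (-0.3780)·2 + 0.7559·(-1) = -1.5119; q_2·a_3 = 0.2057·(-3) + 0.1543·(-3) + (-0.8744)·2 + (-0.4115)·(-1) = -2.4174.
u_3 = a_3 + 1.5119·q_1 + 2.4174·q_2 = (-3.0741, -2.0556, -0.6852, -0.8519).
‖u_3‖ = 3.8562, so q_3 = (-0.7972, -0.5331, -0.1777, -0.2209).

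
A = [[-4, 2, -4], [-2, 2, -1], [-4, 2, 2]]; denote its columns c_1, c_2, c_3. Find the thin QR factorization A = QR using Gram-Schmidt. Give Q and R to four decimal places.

Q = [[-0.6667, -0.2357, -0.7071], [-0.3333, 0.9428, 0.0000], [-0.6667, -0.2357, 0.7071]], R = [[6.0000, -3.3333, 1.6667], [0.0000, 0.9428, -0.4714], [0.0000, 0.0000, 4.2426]]

e_1 = c_1/‖c_1‖ = (-4, -2, -4)/6.0000 = (-0.6667, -0.3333, -0.6667).
r_{12} = e_1·c_2 = -3.3333.
u_2 = c_2 + 3.3333·e_1 = (-0.2222, 0.8889, -0.2222).
‖u_2‖ = 0.9428, so e_2 = (-0.2357, 0.9428, -0.2357).
r_{13} = e_1·c_3 = 1.6667; r_{23} = e_2·c_3 = -0.4714.
u_3 = c_3 − 1.6667·e_1 + 0.4714·e_2 = (-3.0000, 0.0000, 3.0000).
‖u_3‖ = 4.2426, so e_3 = (-0.7071, 0.0000, 0.7071).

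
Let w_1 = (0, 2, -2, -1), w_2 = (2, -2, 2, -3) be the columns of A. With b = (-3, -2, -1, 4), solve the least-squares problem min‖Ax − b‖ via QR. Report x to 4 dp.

x = (-1.2561, -1.0610)

w_1 = (0, 2, -2, -1); ‖w_1‖ = 3.0000, so q_1 = (0.0000, 0.6667, -0.6667, -0.3333).
q_1·w_2 = 0.0000·2 + 0.6667·(-2) + (-0.6667)·2 + (-0.3333)·(-3) = -1.6667.
u_2 = w_2 + 1.6667·q_1 = (2.0000, -0.8889, 0.8889, -3.5556).
‖u_2‖ = 4.2687, so q_2 = (0.4685, -0.2082, 0.2082, -0.8329).
Qᵀb = (-2.0000, -4.5290).
Back-substitute: x_2 = -4.5290/4.2687 = -1.0610.
x_1 = (-2.0000 + 1.6667·(-1.0610))/3.0000 = -1.2561.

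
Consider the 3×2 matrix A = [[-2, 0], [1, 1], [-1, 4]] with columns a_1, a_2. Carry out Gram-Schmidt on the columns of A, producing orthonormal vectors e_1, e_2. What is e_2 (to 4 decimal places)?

e_2 = (-0.2540, 0.3810, 0.8890)

a_1 = (-2, 1, -1); ‖a_1‖ = 2.4495, so e_1 = (-0.8165, 0.4082, -0.4082).
e_1·a_2 = (-0.8165)·0 + 0.4082·1 + (-0.4082)·4 = -1.2247.
u_2 = a_2 + 1.2247·e_1 = (-1.0000, 1.5000, 3.5000).
‖u_2‖ = 3.9370, so e_2 = (-0.2540, 0.3810, 0.8890).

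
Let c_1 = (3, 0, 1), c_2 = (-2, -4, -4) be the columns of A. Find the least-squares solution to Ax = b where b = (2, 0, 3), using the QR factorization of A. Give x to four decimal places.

x = (0.6308, -0.2692)

c_1 = (3, 0, 1); ‖c_1‖ = 3.1623, so q_1 = (0.9487, 0.0000, 0.3162).
q_1·c_2 = 0.9487·(-2) + 0.0000·(-4) + 0.3162·(-4) = -3.1623.
u_2 = c_2 + 3.1623·q_1 = (1.0000, -4.0000, -3.0000).
‖u_2‖ = 5.0990, so q_2 = (0.1961, -0.7845, -0.5883).
Qᵀb = (2.8460, -1.3728).
Back-substitute: x_2 = -1.3728/5.0990 = -0.2692.
x_1 = (2.8460 + 3.1623·(-0.2692))/3.1623 = 0.6308.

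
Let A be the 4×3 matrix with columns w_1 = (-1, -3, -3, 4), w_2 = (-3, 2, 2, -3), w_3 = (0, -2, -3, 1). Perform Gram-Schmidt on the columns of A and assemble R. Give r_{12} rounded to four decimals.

r_{12} = -3.5496

q_1 = w_1/‖w_1‖ = (-1, -3, -3, 4)/5.9161 = (-0.1690, -0.5071, -0.5071, 0.6761).
r_{12} = q_1·w_2 = -3.5496.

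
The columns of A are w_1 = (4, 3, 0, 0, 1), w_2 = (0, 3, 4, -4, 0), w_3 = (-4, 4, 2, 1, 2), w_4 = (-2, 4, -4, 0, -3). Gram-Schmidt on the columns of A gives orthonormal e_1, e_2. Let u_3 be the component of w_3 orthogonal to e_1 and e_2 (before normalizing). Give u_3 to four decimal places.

u_3 = (-3.0822, 3.3665, 0.2376, 2.7624, 2.2294)

e_1 = w_1/‖w_1‖ = (4, 3, 0, 0, 1)/5.0990 = (0.7845, 0.5883, 0.0000, 0.0000, 0.1961).
r_{12} = e_1·w_2 = 1.7650.
u_2 = w_2 − 1.7650·e_1 = (-1.3846, 1.9615, 4.0000, -4.0000, -0.3462).
‖u_2‖ = 6.1550, so e_2 = (-0.2250, 0.3187, 0.6499, -0.6499, -0.0562).
r_{13} = e_1·w_3 = -0.3922; r_{23} = e_2·w_3 = 2.7120.
u_3 = w_3 + 0.3922·e_1 − 2.7120·e_2 = (-3.0822, 3.3665, 0.2376, 2.7624, 2.2294).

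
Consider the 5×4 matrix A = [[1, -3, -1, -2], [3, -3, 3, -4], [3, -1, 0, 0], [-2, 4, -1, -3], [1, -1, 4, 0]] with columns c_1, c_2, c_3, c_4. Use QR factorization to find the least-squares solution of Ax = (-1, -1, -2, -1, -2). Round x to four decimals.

c_1 = (1, 3, 3, -2, 1); ‖c_1‖ = 4.8990, so q_1 = (0.2041, 0.6124, 0.6124, -0.4082, 0.2041).
q_1·c_2 = 0.2041·(-3) + 0.6124·(-3) + 0.6124·(-1) + (-0.4082)·4 + 0.2041·(-1) = -4.8990.
u_2 = c_2 + 4.8990·q_1 = (-2.0000, 0.0000, 2.0000, 2.0000, 0.0000).
‖u_2‖ = 3.4641, so q_2 = (-0.5774, 0.0000, 0.5774, 0.5774, 0.0000).
q_1·c_3 = 0.2041·(-1) + 0.6124·3 + 0.6124·0 + (-0.4082)·(-1) + 0.2041·4 = 2.8577; q_2·c_3 = (-0.5774)·(-1) + 0.0000·3 + 0.5774·0 + 0.5774·(-1) + 0.0000·4 = 0.0000.
u_3 = c_3 − 2.8577·q_1 − 0.0000·q_2 = (-1.5833, 1.2500, -1.7500, 0.1667, 3.4167).
‖u_3‖ = 4.3397, so q_3 = (-0.3648, 0.2880, -0.4033, 0.0384, 0.7873).
q_1·c_4 = 0.2041·(-2) + 0.6124·(-4) + 0.6124·0 + (-0.4082)·(-3) + 0.2041·0 = -1.6330; q_2·c_4 = (-0.5774)·(-2) + 0.0000·(-4) + 0.5774·0 + 0.5774·(-3) + 0.0000·0 = -0.5774; q_3·c_4 = (-0.3648)·(-2) + 0.2880·(-4) + (-0.4033)·0 + 0.0384·(-3) + 0.7873·0 = -0.5377.
u_4 = c_4 + 1.6330·q_1 + 0.5774·q_2 + 0.5377·q_3 = (-2.1962, -2.8451, 1.1165, -3.3127, 0.7566).
‖u_4‖ = 5.0706, so q_4 = (-0.4331, -0.5611, 0.2202, -0.6533, 0.1492).
Qᵀb = (-2.0412, -1.1547, -0.7297, 0.9087).
Back-substitute: x_4 = 0.9087/5.0706 = 0.1792.
x_3 = (-0.7297 + 0.5377·0.1792)/4.3397 = -0.1459.
x_2 = (-1.1547 − 0.0000·(-0.1459) + 0.5774·0.1792)/3.4641 = -0.3035.
x_1 = (-2.0412 + 4.8990·(-0.3035) − 2.8577·(-0.1459) + 1.6330·0.1792)/4.8990 = -0.5753.

x = (-0.5753, -0.3035, -0.1459, 0.1792)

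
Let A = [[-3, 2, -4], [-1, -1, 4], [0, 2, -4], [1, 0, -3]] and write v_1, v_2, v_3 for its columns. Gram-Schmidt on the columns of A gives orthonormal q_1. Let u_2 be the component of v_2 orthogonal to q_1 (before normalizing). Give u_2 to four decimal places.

u_2 = (0.6364, -1.4545, 2.0000, 0.4545)

q_1 = v_1/‖v_1‖ = (-3, -1, 0, 1)/3.3166 = (-0.9045, -0.3015, 0.0000, 0.3015).
r_{12} = q_1·v_2 = -1.5076.
u_2 = v_2 + 1.5076·q_1 = (0.6364, -1.4545, 2.0000, 0.4545).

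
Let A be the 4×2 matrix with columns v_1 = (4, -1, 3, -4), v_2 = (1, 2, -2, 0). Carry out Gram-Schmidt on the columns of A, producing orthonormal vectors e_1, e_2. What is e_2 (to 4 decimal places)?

e_1 = v_1/‖v_1‖ = (4, -1, 3, -4)/6.4807 = (0.6172, -0.1543, 0.4629, -0.6172).
r_{12} = e_1·v_2 = -0.6172.
u_2 = v_2 + 0.6172·e_1 = (1.3810, 1.9048, -1.7143, -0.3810).
‖u_2‖ = 2.9358, so e_2 = (0.4704, 0.6488, -0.5839, -0.1298).

e_2 = (0.4704, 0.6488, -0.5839, -0.1298)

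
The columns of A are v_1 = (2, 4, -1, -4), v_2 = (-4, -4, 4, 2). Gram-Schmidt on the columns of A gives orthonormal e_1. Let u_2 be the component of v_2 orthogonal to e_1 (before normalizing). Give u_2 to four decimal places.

e_1 = v_1/‖v_1‖ = (2, 4, -1, -4)/6.0828 = (0.3288, 0.6576, -0.1644, -0.6576).
r_{12} = e_1·v_2 = -5.9184.
u_2 = v_2 + 5.9184·e_1 = (-2.0541, -0.1081, 3.0270, -1.8919).

u_2 = (-2.0541, -0.1081, 3.0270, -1.8919)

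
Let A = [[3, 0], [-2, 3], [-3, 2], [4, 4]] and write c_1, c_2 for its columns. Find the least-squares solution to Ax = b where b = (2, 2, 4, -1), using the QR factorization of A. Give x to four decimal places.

c_1 = (3, -2, -3, 4); ‖c_1‖ = 6.1644, so q_1 = (0.4867, -0.3244, -0.4867, 0.6489).
q_1·c_2 = 0.4867·0 + (-0.3244)·3 + (-0.4867)·2 + 0.6489·4 = 0.6489.
u_2 = c_2 − 0.6489·q_1 = (-0.3158, 3.2105, 2.3158, 3.5789).
‖u_2‖ = 5.3459, so q_2 = (-0.0591, 0.6006, 0.4332, 0.6695).
Qᵀb = (-2.2711, 2.1462).
Back-substitute: x_2 = 2.1462/5.3459 = 0.4015.
x_1 = (-2.2711 − 0.6489·0.4015)/6.1644 = -0.4107.

x = (-0.4107, 0.4015)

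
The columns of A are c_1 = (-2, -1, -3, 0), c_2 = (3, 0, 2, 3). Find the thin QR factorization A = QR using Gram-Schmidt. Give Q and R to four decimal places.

Q = [[-0.5345, 0.3757], [-0.2673, -0.2504], [-0.8018, -0.1670], [0.0000, 0.8765]], R = [[3.7417, -3.2071], [0.0000, 3.4226]]

c_1 = (-2, -1, -3, 0); ‖c_1‖ = 3.7417, so q_1 = (-0.5345, -0.2673, -0.8018, 0.0000).
q_1·c_2 = (-0.5345)·3 + (-0.2673)·0 + (-0.8018)·2 + 0.0000·3 = -3.2071.
u_2 = c_2 + 3.2071·q_1 = (1.2857, -0.8571, -0.5714, 3.0000).
‖u_2‖ = 3.4226, so q_2 = (0.3757, -0.2504, -0.1670, 0.8765).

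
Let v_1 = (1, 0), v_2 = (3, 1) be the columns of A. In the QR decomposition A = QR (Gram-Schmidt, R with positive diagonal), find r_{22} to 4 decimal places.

v_1 = (1, 0); ‖v_1‖ = 1.0000, so e_1 = (1.0000, 0.0000).
e_1·v_2 = 1.0000·3 + 0.0000·1 = 3.0000.
u_2 = v_2 − 3.0000·e_1 = (0.0000, 1.0000).
r_{22} = ‖u_2‖ = 1.0000.

r_{22} = 1.0000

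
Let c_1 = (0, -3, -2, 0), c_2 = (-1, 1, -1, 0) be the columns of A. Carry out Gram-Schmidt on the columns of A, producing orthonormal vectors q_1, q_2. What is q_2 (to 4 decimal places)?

c_1 = (0, -3, -2, 0); ‖c_1‖ = 3.6056, so q_1 = (0.0000, -0.8321, -0.5547, 0.0000).
q_1·c_2 = 0.0000·(-1) + (-0.8321)·1 + (-0.5547)·(-1) + 0.0000·0 = -0.2774.
u_2 = c_2 + 0.2774·q_1 = (-1.0000, 0.7692, -1.1538, 0.0000).
‖u_2‖ = 1.7097, so q_2 = (-0.5849, 0.4499, -0.6749, 0.0000).

q_2 = (-0.5849, 0.4499, -0.6749, 0.0000)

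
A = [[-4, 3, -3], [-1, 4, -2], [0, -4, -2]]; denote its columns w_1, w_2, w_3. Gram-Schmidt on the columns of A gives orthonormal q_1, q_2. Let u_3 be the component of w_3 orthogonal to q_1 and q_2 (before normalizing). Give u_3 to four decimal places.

u_3 = (0.4172, -1.6689, -1.3560)

w_1 = (-4, -1, 0); ‖w_1‖ = 4.1231, so q_1 = (-0.9701, -0.2425, 0.0000).
q_1·w_2 = (-0.9701)·3 + (-0.2425)·4 + 0.0000·(-4) = -3.8806.
u_2 = w_2 + 3.8806·q_1 = (-0.7647, 3.0588, -4.0000).
‖u_2‖ = 5.0932, so q_2 = (-0.1501, 0.6006, -0.7854).
q_1·w_3 = (-0.9701)·(-3) + (-0.2425)·(-2) + 0.0000·(-2) = 3.3955; q_2·w_3 = (-0.1501)·(-3) + 0.6006·(-2) + (-0.7854)·(-2) = 0.8200.
u_3 = w_3 − 3.3955·q_1 − 0.8200·q_2 = (0.4172, -1.6689, -1.3560).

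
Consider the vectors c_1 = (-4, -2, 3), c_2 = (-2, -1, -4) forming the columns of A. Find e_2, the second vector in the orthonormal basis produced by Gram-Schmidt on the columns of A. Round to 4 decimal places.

c_1 = (-4, -2, 3); ‖c_1‖ = 5.3852, so e_1 = (-0.7428, -0.3714, 0.5571).
e_1·c_2 = (-0.7428)·(-2) + (-0.3714)·(-1) + 0.5571·(-4) = -0.3714.
u_2 = c_2 + 0.3714·e_1 = (-2.2759, -1.1379, -3.7931).
‖u_2‖ = 4.5675, so e_2 = (-0.4983, -0.2491, -0.8305).

e_2 = (-0.4983, -0.2491, -0.8305)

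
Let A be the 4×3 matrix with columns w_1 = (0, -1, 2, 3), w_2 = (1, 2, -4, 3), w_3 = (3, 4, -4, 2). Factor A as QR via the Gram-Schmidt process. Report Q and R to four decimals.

Q = [[0.0000, 0.1828, 0.7235], [-0.2673, 0.3525, 0.5573], [0.5345, -0.7051, 0.3993], [0.8018, 0.5875, -0.0804]], R = [[3.7417, -0.2673, -1.6036], [0.0000, 5.4707, 5.9538], [0.0000, 0.0000, 2.6421]]

q_1 = w_1/‖w_1‖ = (0, -1, 2, 3)/3.7417 = (0.0000, -0.2673, 0.5345, 0.8018).
r_{12} = q_1·w_2 = -0.2673.
u_2 = w_2 + 0.2673·q_1 = (1.0000, 1.9286, -3.8571, 3.2143).
‖u_2‖ = 5.4707, so q_2 = (0.1828, 0.3525, -0.7051, 0.5875).
r_{13} = q_1·w_3 = -1.6036; r_{23} = q_2·w_3 = 5.9538.
u_3 = w_3 + 1.6036·q_1 − 5.9538·q_2 = (1.9117, 1.4726, 1.0549, -0.2124).
‖u_3‖ = 2.6421, so q_3 = (0.7235, 0.5573, 0.3993, -0.0804).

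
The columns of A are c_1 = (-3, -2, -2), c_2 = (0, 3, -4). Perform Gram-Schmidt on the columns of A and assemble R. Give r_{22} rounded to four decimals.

c_1 = (-3, -2, -2); ‖c_1‖ = 4.1231, so q_1 = (-0.7276, -0.4851, -0.4851).
q_1·c_2 = (-0.7276)·0 + (-0.4851)·3 + (-0.4851)·(-4) = 0.4851.
u_2 = c_2 − 0.4851·q_1 = (0.3529, 3.2353, -3.7647).
r_{22} = ‖u_2‖ = 4.9764.

r_{22} = 4.9764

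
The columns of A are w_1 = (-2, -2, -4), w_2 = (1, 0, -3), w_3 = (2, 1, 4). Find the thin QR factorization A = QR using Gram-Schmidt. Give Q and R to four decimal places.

Q = [[-0.4082, 0.7591, 0.5071], [-0.4082, 0.3450, -0.8452], [-0.8165, -0.5521, 0.1690]], R = [[4.8990, 2.0412, -4.4907], [0.0000, 2.4152, -0.3450], [0.0000, 0.0000, 0.8452]]

w_1 = (-2, -2, -4); ‖w_1‖ = 4.8990, so e_1 = (-0.4082, -0.4082, -0.8165).
e_1·w_2 = (-0.4082)·1 + (-0.4082)·0 + (-0.8165)·(-3) = 2.0412.
u_2 = w_2 − 2.0412·e_1 = (1.8333, 0.8333, -1.3333).
‖u_2‖ = 2.4152, so e_2 = (0.7591, 0.3450, -0.5521).
e_1·w_3 = (-0.4082)·2 + (-0.4082)·1 + (-0.8165)·4 = -4.4907; e_2·w_3 = 0.7591·2 + 0.3450·1 + (-0.5521)·4 = -0.3450.
u_3 = w_3 + 4.4907·e_1 + 0.3450·e_2 = (0.4286, -0.7143, 0.1429).
‖u_3‖ = 0.8452, so e_3 = (0.5071, -0.8452, 0.1690).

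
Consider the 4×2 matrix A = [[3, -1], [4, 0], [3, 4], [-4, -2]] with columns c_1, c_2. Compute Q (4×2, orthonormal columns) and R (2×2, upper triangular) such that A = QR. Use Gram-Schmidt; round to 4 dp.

Q = [[0.4243, -0.5178], [0.5657, -0.3486], [0.4243, 0.7639], [-0.5657, -0.1640]], R = [[7.0711, 2.4042], [0.0000, 3.9013]]

c_1 = (3, 4, 3, -4); ‖c_1‖ = 7.0711, so q_1 = (0.4243, 0.5657, 0.4243, -0.5657).
q_1·c_2 = 0.4243·(-1) + 0.5657·0 + 0.4243·4 + (-0.5657)·(-2) = 2.4042.
u_2 = c_2 − 2.4042·q_1 = (-2.0200, -1.3600, 2.9800, -0.6400).
‖u_2‖ = 3.9013, so q_2 = (-0.5178, -0.3486, 0.7639, -0.1640).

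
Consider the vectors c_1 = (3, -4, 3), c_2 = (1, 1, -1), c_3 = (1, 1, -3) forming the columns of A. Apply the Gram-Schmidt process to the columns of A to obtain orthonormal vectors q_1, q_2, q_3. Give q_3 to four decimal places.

q_3 = (-0.1078, -0.6470, -0.7548)

q_1 = c_1/‖c_1‖ = (3, -4, 3)/5.8310 = (0.5145, -0.6860, 0.5145).
r_{12} = q_1·c_2 = -0.6860.
u_2 = c_2 + 0.6860·q_1 = (1.3529, 0.5294, -0.6471).
‖u_2‖ = 1.5904, so q_2 = (0.8507, 0.3329, -0.4068).
r_{13} = q_1·c_3 = -1.7150; r_{23} = q_2·c_3 = 2.4041.
u_3 = c_3 + 1.7150·q_1 − 2.4041·q_2 = (-0.1628, -0.9767, -1.1395).
‖u_3‖ = 1.5097, so q_3 = (-0.1078, -0.6470, -0.7548).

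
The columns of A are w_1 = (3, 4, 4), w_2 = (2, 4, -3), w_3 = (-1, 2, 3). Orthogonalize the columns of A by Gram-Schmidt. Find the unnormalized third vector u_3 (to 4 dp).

q_1 = w_1/‖w_1‖ = (3, 4, 4)/6.4031 = (0.4685, 0.6247, 0.6247).
r_{12} = q_1·w_2 = 1.5617.
u_2 = w_2 − 1.5617·q_1 = (1.2683, 3.0244, -3.9756).
‖u_2‖ = 5.1537, so q_2 = (0.2461, 0.5868, -0.7714).
r_{13} = q_1·w_3 = 2.6550; r_{23} = q_2·w_3 = -1.3866.
u_3 = w_3 − 2.6550·q_1 + 1.3866·q_2 = (-1.9027, 1.1552, 0.2718).

u_3 = (-1.9027, 1.1552, 0.2718)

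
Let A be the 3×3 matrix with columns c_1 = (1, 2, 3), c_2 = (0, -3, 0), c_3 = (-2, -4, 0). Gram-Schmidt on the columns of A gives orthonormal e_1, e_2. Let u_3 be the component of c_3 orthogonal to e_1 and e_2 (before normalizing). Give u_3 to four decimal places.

e_1 = c_1/‖c_1‖ = (1, 2, 3)/3.7417 = (0.2673, 0.5345, 0.8018).
r_{12} = e_1·c_2 = -1.6036.
u_2 = c_2 + 1.6036·e_1 = (0.4286, -2.1429, 1.2857).
‖u_2‖ = 2.5355, so e_2 = (0.1690, -0.8452, 0.5071).
r_{13} = e_1·c_3 = -2.6726; r_{23} = e_2·c_3 = 3.0426.
u_3 = c_3 + 2.6726·e_1 − 3.0426·e_2 = (-1.8000, 0.0000, 0.6000).

u_3 = (-1.8000, 0.0000, 0.6000)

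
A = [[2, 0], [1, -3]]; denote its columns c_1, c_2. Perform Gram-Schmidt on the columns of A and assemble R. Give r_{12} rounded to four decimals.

q_1 = c_1/‖c_1‖ = (2, 1)/2.2361 = (0.8944, 0.4472).
r_{12} = q_1·c_2 = -1.3416.

r_{12} = -1.3416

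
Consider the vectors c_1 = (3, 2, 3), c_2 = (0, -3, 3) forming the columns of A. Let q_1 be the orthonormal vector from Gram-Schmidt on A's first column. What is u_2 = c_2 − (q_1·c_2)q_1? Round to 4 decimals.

u_2 = (-0.4091, -3.2727, 2.5909)

q_1 = c_1/‖c_1‖ = (3, 2, 3)/4.6904 = (0.6396, 0.4264, 0.6396).
r_{12} = q_1·c_2 = 0.6396.
u_2 = c_2 − 0.6396·q_1 = (-0.4091, -3.2727, 2.5909).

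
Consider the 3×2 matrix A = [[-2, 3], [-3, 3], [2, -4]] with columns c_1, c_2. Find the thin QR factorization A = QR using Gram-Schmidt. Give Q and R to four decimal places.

c_1 = (-2, -3, 2); ‖c_1‖ = 4.1231, so e_1 = (-0.4851, -0.7276, 0.4851).
e_1·c_2 = (-0.4851)·3 + (-0.7276)·3 + 0.4851·(-4) = -5.5783.
u_2 = c_2 + 5.5783·e_1 = (0.2941, -1.0588, -1.2941).
‖u_2‖ = 1.6977, so e_2 = (0.1732, -0.6237, -0.7623).

Q = [[-0.4851, 0.1732], [-0.7276, -0.6237], [0.4851, -0.7623]], R = [[4.1231, -5.5783], [0.0000, 1.6977]]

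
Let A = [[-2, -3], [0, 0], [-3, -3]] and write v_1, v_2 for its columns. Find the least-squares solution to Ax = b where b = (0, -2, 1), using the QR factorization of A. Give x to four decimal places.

x = (-1.0000, 0.6667)

v_1 = (-2, 0, -3); ‖v_1‖ = 3.6056, so e_1 = (-0.5547, 0.0000, -0.8321).
e_1·v_2 = (-0.5547)·(-3) + 0.0000·0 + (-0.8321)·(-3) = 4.1603.
u_2 = v_2 − 4.1603·e_1 = (-0.6923, 0.0000, 0.4615).
‖u_2‖ = 0.8321, so e_2 = (-0.8321, 0.0000, 0.5547).
Qᵀb = (-0.8321, 0.5547).
Back-substitute: x_2 = 0.5547/0.8321 = 0.6667.
x_1 = (-0.8321 − 4.1603·0.6667)/3.6056 = -1.0000.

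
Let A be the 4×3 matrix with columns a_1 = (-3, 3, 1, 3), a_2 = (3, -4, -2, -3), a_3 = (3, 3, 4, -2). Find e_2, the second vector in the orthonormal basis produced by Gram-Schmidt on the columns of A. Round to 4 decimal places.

a_1 = (-3, 3, 1, 3); ‖a_1‖ = 5.2915, so e_1 = (-0.5669, 0.5669, 0.1890, 0.5669).
e_1·a_2 = (-0.5669)·3 + 0.5669·(-4) + 0.1890·(-2) + 0.5669·(-3) = -6.0474.
u_2 = a_2 + 6.0474·e_1 = (-0.4286, -0.5714, -0.8571, 0.4286).
‖u_2‖ = 1.1952, so e_2 = (-0.3586, -0.4781, -0.7171, 0.3586).

e_2 = (-0.3586, -0.4781, -0.7171, 0.3586)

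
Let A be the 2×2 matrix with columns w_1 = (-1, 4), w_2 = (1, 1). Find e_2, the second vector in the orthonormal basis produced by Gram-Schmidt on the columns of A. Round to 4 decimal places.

w_1 = (-1, 4); ‖w_1‖ = 4.1231, so e_1 = (-0.2425, 0.9701).
e_1·w_2 = (-0.2425)·1 + 0.9701·1 = 0.7276.
u_2 = w_2 − 0.7276·e_1 = (1.1765, 0.2941).
‖u_2‖ = 1.2127, so e_2 = (0.9701, 0.2425).

e_2 = (0.9701, 0.2425)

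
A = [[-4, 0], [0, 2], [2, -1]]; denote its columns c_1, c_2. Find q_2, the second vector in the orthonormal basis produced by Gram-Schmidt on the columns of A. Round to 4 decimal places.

q_2 = (-0.1826, 0.9129, -0.3651)

c_1 = (-4, 0, 2); ‖c_1‖ = 4.4721, so q_1 = (-0.8944, 0.0000, 0.4472).
q_1·c_2 = (-0.8944)·0 + 0.0000·2 + 0.4472·(-1) = -0.4472.
u_2 = c_2 + 0.4472·q_1 = (-0.4000, 2.0000, -0.8000).
‖u_2‖ = 2.1909, so q_2 = (-0.1826, 0.9129, -0.3651).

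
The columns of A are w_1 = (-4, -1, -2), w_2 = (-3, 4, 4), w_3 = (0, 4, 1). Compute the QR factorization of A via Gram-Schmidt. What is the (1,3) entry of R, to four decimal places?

w_1 = (-4, -1, -2); ‖w_1‖ = 4.5826, so e_1 = (-0.8729, -0.2182, -0.4364).
r_{13} = e_1·w_3 = -1.3093.

r_{13} = -1.3093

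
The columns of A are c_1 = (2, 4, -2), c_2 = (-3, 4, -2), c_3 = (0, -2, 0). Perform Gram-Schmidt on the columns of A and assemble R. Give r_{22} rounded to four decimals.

r_{22} = 4.5644

q_1 = c_1/‖c_1‖ = (2, 4, -2)/4.8990 = (0.4082, 0.8165, -0.4082).
r_{12} = q_1·c_2 = 2.8577.
u_2 = c_2 − 2.8577·q_1 = (-4.1667, 1.6667, -0.8333).
r_{22} = ‖u_2‖ = 4.5644.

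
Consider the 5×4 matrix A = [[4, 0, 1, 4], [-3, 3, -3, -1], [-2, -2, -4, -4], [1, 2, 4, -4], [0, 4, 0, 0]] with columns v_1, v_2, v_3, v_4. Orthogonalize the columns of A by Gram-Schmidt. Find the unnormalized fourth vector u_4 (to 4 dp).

u_4 = (-0.6502, 0.5230, -3.6149, -3.0601, -0.6697)

v_1 = (4, -3, -2, 1, 0); ‖v_1‖ = 5.4772, so e_1 = (0.7303, -0.5477, -0.3651, 0.1826, 0.0000).
e_1·v_2 = 0.7303·0 + (-0.5477)·3 + (-0.3651)·(-2) + 0.1826·2 + 0.0000·4 = -0.5477.
u_2 = v_2 + 0.5477·e_1 = (0.4000, 2.7000, -2.2000, 2.1000, 4.0000).
‖u_2‖ = 5.7184, so e_2 = (0.0699, 0.4722, -0.3847, 0.3672, 0.6995).
e_1·v_3 = 0.7303·1 + (-0.5477)·(-3) + (-0.3651)·(-4) + 0.1826·4 + 0.0000·0 = 4.5644; e_2·v_3 = 0.0699·1 + 0.4722·(-3) + (-0.3847)·(-4) + 0.3672·4 + 0.6995·0 = 1.6613.
u_3 = v_3 − 4.5644·e_1 − 1.6613·e_2 = (-2.4495, -1.2844, -1.6942, 2.5566, -1.1621).
‖u_3‖ = 4.2903, so e_3 = (-0.5709, -0.2994, -0.3949, 0.5959, -0.2709).
e_1·v_4 = 0.7303·4 + (-0.5477)·(-1) + (-0.3651)·(-4) + 0.1826·(-4) + 0.0000·0 = 4.1992; e_2·v_4 = 0.0699·4 + 0.4722·(-1) + (-0.3847)·(-4) + 0.3672·(-4) + 0.6995·0 = -0.1224; e_3·v_4 = (-0.5709)·4 + (-0.2994)·(-1) + (-0.3949)·(-4) + 0.5959·(-4) + (-0.2709)·0 = -2.7884.
u_4 = v_4 − 4.1992·e_1 + 0.1224·e_2 + 2.7884·e_3 = (-0.6502, 0.5230, -3.6149, -3.0601, -0.6697).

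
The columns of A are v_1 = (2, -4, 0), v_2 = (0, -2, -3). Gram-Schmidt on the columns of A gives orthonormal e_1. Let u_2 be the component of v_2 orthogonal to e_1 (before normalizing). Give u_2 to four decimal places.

u_2 = (-0.8000, -0.4000, -3.0000)

e_1 = v_1/‖v_1‖ = (2, -4, 0)/4.4721 = (0.4472, -0.8944, 0.0000).
r_{12} = e_1·v_2 = 1.7889.
u_2 = v_2 − 1.7889·e_1 = (-0.8000, -0.4000, -3.0000).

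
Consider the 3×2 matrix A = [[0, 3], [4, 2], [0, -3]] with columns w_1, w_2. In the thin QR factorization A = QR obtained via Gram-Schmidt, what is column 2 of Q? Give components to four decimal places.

w_1 = (0, 4, 0); ‖w_1‖ = 4.0000, so e_1 = (0.0000, 1.0000, 0.0000).
e_1·w_2 = 0.0000·3 + 1.0000·2 + 0.0000·(-3) = 2.0000.
u_2 = w_2 − 2.0000·e_1 = (3.0000, 0.0000, -3.0000).
‖u_2‖ = 4.2426, so e_2 = (0.7071, 0.0000, -0.7071).

e_2 = (0.7071, 0.0000, -0.7071)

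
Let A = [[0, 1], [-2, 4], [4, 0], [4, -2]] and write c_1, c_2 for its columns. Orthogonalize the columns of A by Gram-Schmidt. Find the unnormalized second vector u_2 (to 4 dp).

c_1 = (0, -2, 4, 4); ‖c_1‖ = 6.0000, so e_1 = (0.0000, -0.3333, 0.6667, 0.6667).
e_1·c_2 = 0.0000·1 + (-0.3333)·4 + 0.6667·0 + 0.6667·(-2) = -2.6667.
u_2 = c_2 + 2.6667·e_1 = (1.0000, 3.1111, 1.7778, -0.2222).

u_2 = (1.0000, 3.1111, 1.7778, -0.2222)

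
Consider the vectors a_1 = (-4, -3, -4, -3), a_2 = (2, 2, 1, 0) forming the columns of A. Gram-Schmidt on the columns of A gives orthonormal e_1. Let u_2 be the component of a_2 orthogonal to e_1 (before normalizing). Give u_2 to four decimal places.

u_2 = (0.5600, 0.9200, -0.4400, -1.0800)

e_1 = a_1/‖a_1‖ = (-4, -3, -4, -3)/7.0711 = (-0.5657, -0.4243, -0.5657, -0.4243).
r_{12} = e_1·a_2 = -2.5456.
u_2 = a_2 + 2.5456·e_1 = (0.5600, 0.9200, -0.4400, -1.0800).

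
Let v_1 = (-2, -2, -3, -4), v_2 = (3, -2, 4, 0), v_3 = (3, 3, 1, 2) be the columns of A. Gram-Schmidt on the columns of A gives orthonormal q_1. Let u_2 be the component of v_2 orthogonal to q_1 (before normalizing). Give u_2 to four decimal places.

q_1 = v_1/‖v_1‖ = (-2, -2, -3, -4)/5.7446 = (-0.3482, -0.3482, -0.5222, -0.6963).
r_{12} = q_1·v_2 = -2.4371.
u_2 = v_2 + 2.4371·q_1 = (2.1515, -2.8485, 2.7273, -1.6970).

u_2 = (2.1515, -2.8485, 2.7273, -1.6970)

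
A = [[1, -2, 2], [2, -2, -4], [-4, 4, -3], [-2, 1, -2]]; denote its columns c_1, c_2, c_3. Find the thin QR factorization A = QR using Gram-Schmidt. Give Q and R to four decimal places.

Q = [[0.2000, -0.7429, 0.2581], [0.4000, -0.0571, -0.8956], [-0.8000, 0.1143, -0.2543], [-0.4000, -0.6571, -0.2581]], R = [[5.0000, -4.8000, 2.0000], [0.0000, 1.4000, -0.2857], [0.0000, 0.0000, 5.3776]]

c_1 = (1, 2, -4, -2); ‖c_1‖ = 5.0000, so q_1 = (0.2000, 0.4000, -0.8000, -0.4000).
q_1·c_2 = 0.2000·(-2) + 0.4000·(-2) + (-0.8000)·4 + (-0.4000)·1 = -4.8000.
u_2 = c_2 + 4.8000·q_1 = (-1.0400, -0.0800, 0.1600, -0.9200).
‖u_2‖ = 1.4000, so q_2 = (-0.7429, -0.0571, 0.1143, -0.6571).
q_1·c_3 = 0.2000·2 + 0.4000·(-4) + (-0.8000)·(-3) + (-0.4000)·(-2) = 2.0000; q_2·c_3 = (-0.7429)·2 + (-0.0571)·(-4) + 0.1143·(-3) + (-0.6571)·(-2) = -0.2857.
u_3 = c_3 − 2.0000·q_1 + 0.2857·q_2 = (1.3878, -4.8163, -1.3673, -1.3878).
‖u_3‖ = 5.3776, so q_3 = (0.2581, -0.8956, -0.2543, -0.2581).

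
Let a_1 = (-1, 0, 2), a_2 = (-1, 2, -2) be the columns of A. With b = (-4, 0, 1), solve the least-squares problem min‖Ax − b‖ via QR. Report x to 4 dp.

a_1 = (-1, 0, 2); ‖a_1‖ = 2.2361, so q_1 = (-0.4472, 0.0000, 0.8944).
q_1·a_2 = (-0.4472)·(-1) + 0.0000·2 + 0.8944·(-2) = -1.3416.
u_2 = a_2 + 1.3416·q_1 = (-1.6000, 2.0000, -0.8000).
‖u_2‖ = 2.6833, so q_2 = (-0.5963, 0.7454, -0.2981).
Qᵀb = (2.6833, 2.0870).
Back-substitute: x_2 = 2.0870/2.6833 = 0.7778.
x_1 = (2.6833 + 1.3416·0.7778)/2.2361 = 1.6667.

x = (1.6667, 0.7778)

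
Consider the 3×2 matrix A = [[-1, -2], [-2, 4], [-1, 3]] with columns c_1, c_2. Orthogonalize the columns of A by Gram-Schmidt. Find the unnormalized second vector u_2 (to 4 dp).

e_1 = c_1/‖c_1‖ = (-1, -2, -1)/2.4495 = (-0.4082, -0.8165, -0.4082).
r_{12} = e_1·c_2 = -3.6742.
u_2 = c_2 + 3.6742·e_1 = (-3.5000, 1.0000, 1.5000).

u_2 = (-3.5000, 1.0000, 1.5000)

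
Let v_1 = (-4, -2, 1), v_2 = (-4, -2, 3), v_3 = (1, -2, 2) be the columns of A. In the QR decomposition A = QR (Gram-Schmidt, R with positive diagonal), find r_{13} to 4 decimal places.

r_{13} = 0.4364

q_1 = v_1/‖v_1‖ = (-4, -2, 1)/4.5826 = (-0.8729, -0.4364, 0.2182).
r_{13} = q_1·v_3 = 0.4364.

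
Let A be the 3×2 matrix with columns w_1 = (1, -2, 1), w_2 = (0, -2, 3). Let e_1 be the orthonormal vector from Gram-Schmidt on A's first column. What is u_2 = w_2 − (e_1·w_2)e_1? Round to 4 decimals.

u_2 = (-1.1667, 0.3333, 1.8333)

w_1 = (1, -2, 1); ‖w_1‖ = 2.4495, so e_1 = (0.4082, -0.8165, 0.4082).
e_1·w_2 = 0.4082·0 + (-0.8165)·(-2) + 0.4082·3 = 2.8577.
u_2 = w_2 − 2.8577·e_1 = (-1.1667, 0.3333, 1.8333).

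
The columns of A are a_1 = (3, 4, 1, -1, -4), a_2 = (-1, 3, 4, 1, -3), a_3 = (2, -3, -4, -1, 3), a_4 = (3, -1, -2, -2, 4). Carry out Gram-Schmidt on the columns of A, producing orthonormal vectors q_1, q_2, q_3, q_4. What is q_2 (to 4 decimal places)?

a_1 = (3, 4, 1, -1, -4); ‖a_1‖ = 6.5574, so q_1 = (0.4575, 0.6100, 0.1525, -0.1525, -0.6100).
q_1·a_2 = 0.4575·(-1) + 0.6100·3 + 0.1525·4 + (-0.1525)·1 + (-0.6100)·(-3) = 3.6600.
u_2 = a_2 − 3.6600·q_1 = (-2.6744, 0.7674, 3.4419, 1.5581, -0.7674).
‖u_2‖ = 4.7544, so q_2 = (-0.5625, 0.1614, 0.7239, 0.3277, -0.1614).

q_2 = (-0.5625, 0.1614, 0.7239, 0.3277, -0.1614)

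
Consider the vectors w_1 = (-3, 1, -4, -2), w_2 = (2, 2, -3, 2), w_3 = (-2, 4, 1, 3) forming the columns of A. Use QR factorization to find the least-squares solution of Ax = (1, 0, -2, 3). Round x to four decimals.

w_1 = (-3, 1, -4, -2); ‖w_1‖ = 5.4772, so e_1 = (-0.5477, 0.1826, -0.7303, -0.3651).
e_1·w_2 = (-0.5477)·2 + 0.1826·2 + (-0.7303)·(-3) + (-0.3651)·2 = 0.7303.
u_2 = w_2 − 0.7303·e_1 = (2.4000, 1.8667, -2.4667, 2.2667).
‖u_2‖ = 4.5240, so e_2 = (0.5305, 0.4126, -0.5452, 0.5010).
e_1·w_3 = (-0.5477)·(-2) + 0.1826·4 + (-0.7303)·1 + (-0.3651)·3 = 0.0000; e_2·w_3 = 0.5305·(-2) + 0.4126·4 + (-0.5452)·1 + 0.5010·3 = 1.5473.
u_3 = w_3 + 0.0000·e_1 − 1.5473·e_2 = (-2.8208, 3.3616, 1.8436, 2.2248).
‖u_3‖ = 5.2541, so e_3 = (-0.5369, 0.6398, 0.3509, 0.4234).
Qᵀb = (-0.1826, 3.1241, 0.0316).
Back-substitute: x_3 = 0.0316/5.2541 = 0.0060.
x_2 = (3.1241 − 1.5473·0.0060)/4.5240 = 0.6885.
x_1 = (-0.1826 − 0.7303·0.6885 + 0.0000·0.0060)/5.4772 = -0.1251.

x = (-0.1251, 0.6885, 0.0060)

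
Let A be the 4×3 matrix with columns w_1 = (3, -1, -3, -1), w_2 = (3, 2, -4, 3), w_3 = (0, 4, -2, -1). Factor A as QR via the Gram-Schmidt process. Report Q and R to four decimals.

Q = [[0.6708, 0.1195, -0.1751], [-0.2236, 0.5578, 0.7409], [-0.6708, -0.3187, -0.2186], [-0.2236, 0.7570, -0.6104]], R = [[4.4721, 3.5777, 0.6708], [0.0000, 5.0200, 2.1116], [0.0000, 0.0000, 4.0114]]

w_1 = (3, -1, -3, -1); ‖w_1‖ = 4.4721, so q_1 = (0.6708, -0.2236, -0.6708, -0.2236).
q_1·w_2 = 0.6708·3 + (-0.2236)·2 + (-0.6708)·(-4) + (-0.2236)·3 = 3.5777.
u_2 = w_2 − 3.5777·q_1 = (0.6000, 2.8000, -1.6000, 3.8000).
‖u_2‖ = 5.0200, so q_2 = (0.1195, 0.5578, -0.3187, 0.7570).
q_1·w_3 = 0.6708·0 + (-0.2236)·4 + (-0.6708)·(-2) + (-0.2236)·(-1) = 0.6708; q_2·w_3 = 0.1195·0 + 0.5578·4 + (-0.3187)·(-2) + 0.7570·(-1) = 2.1116.
u_3 = w_3 − 0.6708·q_1 − 2.1116·q_2 = (-0.7024, 2.9722, -0.8770, -2.4484).
‖u_3‖ = 4.0114, so q_3 = (-0.1751, 0.7409, -0.2186, -0.6104).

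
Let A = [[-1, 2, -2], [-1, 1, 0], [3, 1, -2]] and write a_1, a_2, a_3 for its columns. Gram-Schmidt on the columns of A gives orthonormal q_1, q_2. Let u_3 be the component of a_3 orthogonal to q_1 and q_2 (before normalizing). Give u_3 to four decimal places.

u_3 = (-0.3636, 0.6364, 0.0909)

q_1 = a_1/‖a_1‖ = (-1, -1, 3)/3.3166 = (-0.3015, -0.3015, 0.9045).
r_{12} = q_1·a_2 = 0.0000.
u_2 = a_2 + 0.0000·q_1 = (2.0000, 1.0000, 1.0000).
‖u_2‖ = 2.4495, so q_2 = (0.8165, 0.4082, 0.4082).
r_{13} = q_1·a_3 = -1.2060; r_{23} = q_2·a_3 = -2.4495.
u_3 = a_3 + 1.2060·q_1 + 2.4495·q_2 = (-0.3636, 0.6364, 0.0909).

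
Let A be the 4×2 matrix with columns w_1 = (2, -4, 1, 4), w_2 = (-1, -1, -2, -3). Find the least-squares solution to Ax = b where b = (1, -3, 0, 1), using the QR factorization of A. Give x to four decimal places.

q_1 = w_1/‖w_1‖ = (2, -4, 1, 4)/6.0828 = (0.3288, -0.6576, 0.1644, 0.6576).
r_{12} = q_1·w_2 = -1.9728.
u_2 = w_2 + 1.9728·q_1 = (-0.3514, -2.2973, -1.6757, -1.7027).
‖u_2‖ = 3.3329, so q_2 = (-0.1054, -0.6893, -0.5028, -0.5109).
Qᵀb = (2.9592, 1.4515).
Back-substitute: x_2 = 1.4515/3.3329 = 0.4355.
x_1 = (2.9592 + 1.9728·0.4355)/6.0828 = 0.6277.

x = (0.6277, 0.4355)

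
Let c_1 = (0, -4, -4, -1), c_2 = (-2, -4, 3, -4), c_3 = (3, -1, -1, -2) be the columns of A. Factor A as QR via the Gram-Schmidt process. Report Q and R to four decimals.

Q = [[0.0000, -0.3048, 0.8751], [-0.6963, -0.4618, 0.0730], [-0.6963, 0.6049, 0.0460], [-0.1741, -0.5726, -0.4761]], R = [[5.7446, 1.3926, 1.7408], [0.0000, 6.5621, 0.0877], [0.0000, 0.0000, 3.4586]]

c_1 = (0, -4, -4, -1); ‖c_1‖ = 5.7446, so e_1 = (0.0000, -0.6963, -0.6963, -0.1741).
e_1·c_2 = 0.0000·(-2) + (-0.6963)·(-4) + (-0.6963)·3 + (-0.1741)·(-4) = 1.3926.
u_2 = c_2 − 1.3926·e_1 = (-2.0000, -3.0303, 3.9697, -3.7576).
‖u_2‖ = 6.5621, so e_2 = (-0.3048, -0.4618, 0.6049, -0.5726).
e_1·c_3 = 0.0000·3 + (-0.6963)·(-1) + (-0.6963)·(-1) + (-0.1741)·(-2) = 1.7408; e_2·c_3 = (-0.3048)·3 + (-0.4618)·(-1) + 0.6049·(-1) + (-0.5726)·(-2) = 0.0877.
u_3 = c_3 − 1.7408·e_1 − 0.0877·e_2 = (3.0267, 0.2526, 0.1590, -1.6467).
‖u_3‖ = 3.4586, so e_3 = (0.8751, 0.0730, 0.0460, -0.4761).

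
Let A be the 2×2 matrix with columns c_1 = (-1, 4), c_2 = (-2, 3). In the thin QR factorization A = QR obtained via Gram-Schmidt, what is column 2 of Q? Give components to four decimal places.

e_1 = c_1/‖c_1‖ = (-1, 4)/4.1231 = (-0.2425, 0.9701).
r_{12} = e_1·c_2 = 3.3955.
u_2 = c_2 − 3.3955·e_1 = (-1.1765, -0.2941).
‖u_2‖ = 1.2127, so e_2 = (-0.9701, -0.2425).

e_2 = (-0.9701, -0.2425)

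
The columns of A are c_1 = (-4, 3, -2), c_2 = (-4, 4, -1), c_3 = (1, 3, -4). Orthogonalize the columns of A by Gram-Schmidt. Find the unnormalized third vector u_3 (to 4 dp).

u_3 = (2.8947, 2.3158, -2.3158)

c_1 = (-4, 3, -2); ‖c_1‖ = 5.3852, so q_1 = (-0.7428, 0.5571, -0.3714).
q_1·c_2 = (-0.7428)·(-4) + 0.5571·4 + (-0.3714)·(-1) = 5.5709.
u_2 = c_2 − 5.5709·q_1 = (0.1379, 0.8966, 1.0690).
‖u_2‖ = 1.4020, so q_2 = (0.0984, 0.6395, 0.7625).
q_1·c_3 = (-0.7428)·1 + 0.5571·3 + (-0.3714)·(-4) = 2.4140; q_2·c_3 = 0.0984·1 + 0.6395·3 + 0.7625·(-4) = -1.0330.
u_3 = c_3 − 2.4140·q_1 + 1.0330·q_2 = (2.8947, 2.3158, -2.3158).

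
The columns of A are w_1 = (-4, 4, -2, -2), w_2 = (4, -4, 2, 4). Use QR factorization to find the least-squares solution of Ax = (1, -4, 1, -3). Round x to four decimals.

w_1 = (-4, 4, -2, -2); ‖w_1‖ = 6.3246, so q_1 = (-0.6325, 0.6325, -0.3162, -0.3162).
q_1·w_2 = (-0.6325)·4 + 0.6325·(-4) + (-0.3162)·2 + (-0.3162)·4 = -6.9570.
u_2 = w_2 + 6.9570·q_1 = (-0.4000, 0.4000, -0.2000, 1.8000).
‖u_2‖ = 1.8974, so q_2 = (-0.2108, 0.2108, -0.1054, 0.9487).
Qᵀb = (-2.5298, -4.0056).
Back-substitute: x_2 = -4.0056/1.8974 = -2.1111.
x_1 = (-2.5298 + 6.9570·(-2.1111))/6.3246 = -2.7222.

x = (-2.7222, -2.1111)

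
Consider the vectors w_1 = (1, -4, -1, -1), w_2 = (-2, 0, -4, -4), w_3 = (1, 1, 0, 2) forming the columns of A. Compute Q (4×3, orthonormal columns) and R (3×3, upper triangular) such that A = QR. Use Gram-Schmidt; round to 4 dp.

Q = [[0.2294, -0.3965, 0.4284], [-0.9177, 0.2163, 0.1606], [-0.2294, -0.6309, -0.7267], [-0.2294, -0.6309, 0.5125]], R = [[4.3589, 1.3765, -1.1471], [0.0000, 5.8400, -1.4420], [0.0000, 0.0000, 1.6140]]

q_1 = w_1/‖w_1‖ = (1, -4, -1, -1)/4.3589 = (0.2294, -0.9177, -0.2294, -0.2294).
r_{12} = q_1·w_2 = 1.3765.
u_2 = w_2 − 1.3765·q_1 = (-2.3158, 1.2632, -3.6842, -3.6842).
‖u_2‖ = 5.8400, so q_2 = (-0.3965, 0.2163, -0.6309, -0.6309).
r_{13} = q_1·w_3 = -1.1471; r_{23} = q_2·w_3 = -1.4420.
u_3 = w_3 + 1.1471·q_1 + 1.4420·q_2 = (0.6914, 0.2593, -1.1728, 0.8272).
‖u_3‖ = 1.6140, so q_3 = (0.4284, 0.1606, -0.7267, 0.5125).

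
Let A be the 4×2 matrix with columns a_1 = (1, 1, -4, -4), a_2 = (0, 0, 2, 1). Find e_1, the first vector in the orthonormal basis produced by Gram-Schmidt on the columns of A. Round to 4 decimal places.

e_1 = a_1/‖a_1‖ = (1, 1, -4, -4)/5.8310 = (0.1715, 0.1715, -0.6860, -0.6860).

e_1 = (0.1715, 0.1715, -0.6860, -0.6860)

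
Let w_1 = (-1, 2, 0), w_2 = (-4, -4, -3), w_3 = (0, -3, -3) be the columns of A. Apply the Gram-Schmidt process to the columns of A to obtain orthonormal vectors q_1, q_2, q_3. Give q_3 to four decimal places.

q_3 = (0.4364, 0.2182, -0.8729)

w_1 = (-1, 2, 0); ‖w_1‖ = 2.2361, so q_1 = (-0.4472, 0.8944, 0.0000).
q_1·w_2 = (-0.4472)·(-4) + 0.8944·(-4) + 0.0000·(-3) = -1.7889.
u_2 = w_2 + 1.7889·q_1 = (-4.8000, -2.4000, -3.0000).
‖u_2‖ = 6.1482, so q_2 = (-0.7807, -0.3904, -0.4880).
q_1·w_3 = (-0.4472)·0 + 0.8944·(-3) + 0.0000·(-3) = -2.6833; q_2·w_3 = (-0.7807)·0 + (-0.3904)·(-3) + (-0.4880)·(-3) = 2.6349.
u_3 = w_3 + 2.6833·q_1 − 2.6349·q_2 = (0.8571, 0.4286, -1.7143).
‖u_3‖ = 1.9640, so q_3 = (0.4364, 0.2182, -0.8729).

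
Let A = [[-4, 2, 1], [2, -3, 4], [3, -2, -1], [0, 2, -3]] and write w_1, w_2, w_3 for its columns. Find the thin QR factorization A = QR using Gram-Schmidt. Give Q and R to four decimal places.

w_1 = (-4, 2, 3, 0); ‖w_1‖ = 5.3852, so e_1 = (-0.7428, 0.3714, 0.5571, 0.0000).
e_1·w_2 = (-0.7428)·2 + 0.3714·(-3) + 0.5571·(-2) + 0.0000·2 = -3.7139.
u_2 = w_2 + 3.7139·e_1 = (-0.7586, -1.6207, 0.0690, 2.0000).
‖u_2‖ = 2.6846, so e_2 = (-0.2826, -0.6037, 0.0257, 0.7450).
e_1·w_3 = (-0.7428)·1 + 0.3714·4 + 0.5571·(-1) + 0.0000·(-3) = 0.1857; e_2·w_3 = (-0.2826)·1 + (-0.6037)·4 + 0.0257·(-1) + 0.7450·(-3) = -4.9581.
u_3 = w_3 − 0.1857·e_1 + 4.9581·e_2 = (-0.2632, 0.9378, -0.9761, 0.6938).
‖u_3‖ = 1.5436, so e_3 = (-0.1705, 0.6075, -0.6323, 0.4494).

Q = [[-0.7428, -0.2826, -0.1705], [0.3714, -0.6037, 0.6075], [0.5571, 0.0257, -0.6323], [0.0000, 0.7450, 0.4494]], R = [[5.3852, -3.7139, 0.1857], [0.0000, 2.6846, -4.9581], [0.0000, 0.0000, 1.5436]]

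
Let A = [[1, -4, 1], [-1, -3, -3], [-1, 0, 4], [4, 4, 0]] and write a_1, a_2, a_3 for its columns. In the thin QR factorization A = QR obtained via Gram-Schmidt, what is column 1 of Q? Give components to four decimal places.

a_1 = (1, -1, -1, 4); ‖a_1‖ = 4.3589, so e_1 = (0.2294, -0.2294, -0.2294, 0.9177).

e_1 = (0.2294, -0.2294, -0.2294, 0.9177)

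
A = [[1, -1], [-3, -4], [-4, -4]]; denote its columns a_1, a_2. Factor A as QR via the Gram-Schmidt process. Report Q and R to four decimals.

Q = [[0.1961, -0.9152], [-0.5883, -0.3971], [-0.7845, 0.0691]], R = [[5.0990, 5.2951], [0.0000, 2.2275]]

q_1 = a_1/‖a_1‖ = (1, -3, -4)/5.0990 = (0.1961, -0.5883, -0.7845).
r_{12} = q_1·a_2 = 5.2951.
u_2 = a_2 − 5.2951·q_1 = (-2.0385, -0.8846, 0.1538).
‖u_2‖ = 2.2275, so q_2 = (-0.9152, -0.3971, 0.0691).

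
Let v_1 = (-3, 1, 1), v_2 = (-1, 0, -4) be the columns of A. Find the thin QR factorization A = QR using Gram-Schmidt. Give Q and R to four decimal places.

Q = [[-0.9045, -0.3095], [0.3015, 0.0221], [0.3015, -0.9506]], R = [[3.3166, -0.3015], [0.0000, 4.1121]]

q_1 = v_1/‖v_1‖ = (-3, 1, 1)/3.3166 = (-0.9045, 0.3015, 0.3015).
r_{12} = q_1·v_2 = -0.3015.
u_2 = v_2 + 0.3015·q_1 = (-1.2727, 0.0909, -3.9091).
‖u_2‖ = 4.1121, so q_2 = (-0.3095, 0.0221, -0.9506).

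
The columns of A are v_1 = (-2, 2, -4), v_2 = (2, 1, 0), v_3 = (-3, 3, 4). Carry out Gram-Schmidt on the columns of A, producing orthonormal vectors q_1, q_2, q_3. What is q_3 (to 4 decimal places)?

v_1 = (-2, 2, -4); ‖v_1‖ = 4.8990, so q_1 = (-0.4082, 0.4082, -0.8165).
q_1·v_2 = (-0.4082)·2 + 0.4082·1 + (-0.8165)·0 = -0.4082.
u_2 = v_2 + 0.4082·q_1 = (1.8333, 1.1667, -0.3333).
‖u_2‖ = 2.1985, so q_2 = (0.8339, 0.5307, -0.1516).
q_1·v_3 = (-0.4082)·(-3) + 0.4082·3 + (-0.8165)·4 = -0.8165; q_2·v_3 = 0.8339·(-3) + 0.5307·3 + (-0.1516)·4 = -1.5162.
u_3 = v_3 + 0.8165·q_1 + 1.5162·q_2 = (-2.0690, 4.1379, 3.1034).
‖u_3‖ = 5.5709, so q_3 = (-0.3714, 0.7428, 0.5571).

q_3 = (-0.3714, 0.7428, 0.5571)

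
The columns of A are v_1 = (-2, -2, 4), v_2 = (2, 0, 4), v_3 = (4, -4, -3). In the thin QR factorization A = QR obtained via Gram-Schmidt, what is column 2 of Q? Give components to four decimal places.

q_2 = (0.8018, 0.2673, 0.5345)

v_1 = (-2, -2, 4); ‖v_1‖ = 4.8990, so q_1 = (-0.4082, -0.4082, 0.8165).
q_1·v_2 = (-0.4082)·2 + (-0.4082)·0 + 0.8165·4 = 2.4495.
u_2 = v_2 − 2.4495·q_1 = (3.0000, 1.0000, 2.0000).
‖u_2‖ = 3.7417, so q_2 = (0.8018, 0.2673, 0.5345).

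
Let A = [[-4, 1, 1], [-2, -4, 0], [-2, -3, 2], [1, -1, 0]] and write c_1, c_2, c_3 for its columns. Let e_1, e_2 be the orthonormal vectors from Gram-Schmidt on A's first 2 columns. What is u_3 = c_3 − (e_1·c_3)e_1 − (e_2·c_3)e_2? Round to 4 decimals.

c_1 = (-4, -2, -2, 1); ‖c_1‖ = 5.0000, so e_1 = (-0.8000, -0.4000, -0.4000, 0.2000).
e_1·c_2 = (-0.8000)·1 + (-0.4000)·(-4) + (-0.4000)·(-3) + 0.2000·(-1) = 1.8000.
u_2 = c_2 − 1.8000·e_1 = (2.4400, -3.2800, -2.2800, -1.3600).
‖u_2‖ = 4.8744, so e_2 = (0.5006, -0.6729, -0.4677, -0.2790).
e_1·c_3 = (-0.8000)·1 + (-0.4000)·0 + (-0.4000)·2 + 0.2000·0 = -1.6000; e_2·c_3 = 0.5006·1 + (-0.6729)·0 + (-0.4677)·2 + (-0.2790)·0 = -0.4349.
u_3 = c_3 + 1.6000·e_1 + 0.4349·e_2 = (-0.0623, -0.9327, 1.1566, 0.1987).

u_3 = (-0.0623, -0.9327, 1.1566, 0.1987)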